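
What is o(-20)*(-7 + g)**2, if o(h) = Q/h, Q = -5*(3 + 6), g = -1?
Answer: 144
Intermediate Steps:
Q = -45 (Q = -5*9 = -45)
o(h) = -45/h
o(-20)*(-7 + g)**2 = (-45/(-20))*(-7 - 1)**2 = -45*(-1/20)*(-8)**2 = (9/4)*64 = 144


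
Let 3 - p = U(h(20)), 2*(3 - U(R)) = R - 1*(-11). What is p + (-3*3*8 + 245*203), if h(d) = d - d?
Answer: 99337/2 ≈ 49669.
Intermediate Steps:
h(d) = 0
U(R) = -5/2 - R/2 (U(R) = 3 - (R - 1*(-11))/2 = 3 - (R + 11)/2 = 3 - (11 + R)/2 = 3 + (-11/2 - R/2) = -5/2 - R/2)
p = 11/2 (p = 3 - (-5/2 - 1/2*0) = 3 - (-5/2 + 0) = 3 - 1*(-5/2) = 3 + 5/2 = 11/2 ≈ 5.5000)
p + (-3*3*8 + 245*203) = 11/2 + (-3*3*8 + 245*203) = 11/2 + (-9*8 + 49735) = 11/2 + (-72 + 49735) = 11/2 + 49663 = 99337/2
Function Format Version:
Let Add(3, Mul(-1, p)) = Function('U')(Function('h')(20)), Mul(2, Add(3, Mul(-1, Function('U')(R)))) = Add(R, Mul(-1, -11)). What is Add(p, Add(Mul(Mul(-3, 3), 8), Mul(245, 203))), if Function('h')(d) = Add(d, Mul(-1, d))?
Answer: Rational(99337, 2) ≈ 49669.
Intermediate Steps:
Function('h')(d) = 0
Function('U')(R) = Add(Rational(-5, 2), Mul(Rational(-1, 2), R)) (Function('U')(R) = Add(3, Mul(Rational(-1, 2), Add(R, Mul(-1, -11)))) = Add(3, Mul(Rational(-1, 2), Add(R, 11))) = Add(3, Mul(Rational(-1, 2), Add(11, R))) = Add(3, Add(Rational(-11, 2), Mul(Rational(-1, 2), R))) = Add(Rational(-5, 2), Mul(Rational(-1, 2), R)))
p = Rational(11, 2) (p = Add(3, Mul(-1, Add(Rational(-5, 2), Mul(Rational(-1, 2), 0)))) = Add(3, Mul(-1, Add(Rational(-5, 2), 0))) = Add(3, Mul(-1, Rational(-5, 2))) = Add(3, Rational(5, 2)) = Rational(11, 2) ≈ 5.5000)
Add(p, Add(Mul(Mul(-3, 3), 8), Mul(245, 203))) = Add(Rational(11, 2), Add(Mul(Mul(-3, 3), 8), Mul(245, 203))) = Add(Rational(11, 2), Add(Mul(-9, 8), 49735)) = Add(Rational(11, 2), Add(-72, 49735)) = Add(Rational(11, 2), 49663) = Rational(99337, 2)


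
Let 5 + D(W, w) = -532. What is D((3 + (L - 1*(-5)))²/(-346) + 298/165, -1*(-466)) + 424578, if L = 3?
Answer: 424041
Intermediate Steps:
D(W, w) = -537 (D(W, w) = -5 - 532 = -537)
D((3 + (L - 1*(-5)))²/(-346) + 298/165, -1*(-466)) + 424578 = -537 + 424578 = 424041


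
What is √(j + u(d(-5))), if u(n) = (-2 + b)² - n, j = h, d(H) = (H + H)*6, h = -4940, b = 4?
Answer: 2*I*√1219 ≈ 69.828*I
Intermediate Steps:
d(H) = 12*H (d(H) = (2*H)*6 = 12*H)
j = -4940
u(n) = 4 - n (u(n) = (-2 + 4)² - n = 2² - n = 4 - n)
√(j + u(d(-5))) = √(-4940 + (4 - 12*(-5))) = √(-4940 + (4 - 1*(-60))) = √(-4940 + (4 + 60)) = √(-4940 + 64) = √(-4876) = 2*I*√1219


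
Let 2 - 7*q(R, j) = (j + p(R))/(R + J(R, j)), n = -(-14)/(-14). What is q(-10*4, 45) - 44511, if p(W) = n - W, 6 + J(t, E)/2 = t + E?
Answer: -311573/7 ≈ -44510.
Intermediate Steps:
n = -1 (n = -(-14)*(-1)/14 = -1*1 = -1)
J(t, E) = -12 + 2*E + 2*t (J(t, E) = -12 + 2*(t + E) = -12 + 2*(E + t) = -12 + (2*E + 2*t) = -12 + 2*E + 2*t)
p(W) = -1 - W
q(R, j) = 2/7 - (-1 + j - R)/(7*(-12 + 2*j + 3*R)) (q(R, j) = 2/7 - (j + (-1 - R))/(7*(R + (-12 + 2*j + 2*R))) = 2/7 - (-1 + j - R)/(7*(R + (-12 + 2*R + 2*j))) = 2/7 - (-1 + j - R)/(7*(-12 + 2*j + 3*R)))
q(-10*4, 45) - 44511 = (-23 + 3*45 + 7*(-10*4))/(7*(-12 + 2*45 + 3*(-10*4))) - 44511 = (-23 + 135 + 7*(-40))/(7*(-12 + 90 + 3*(-40))) - 44511 = (-23 + 135 - 280)/(7*(-12 + 90 - 120)) - 44511 = (1/7)*(-168)/(-42) - 44511 = (1/7)*(-1/42)*(-168) - 44511 = 4/7 - 44511 = -311573/7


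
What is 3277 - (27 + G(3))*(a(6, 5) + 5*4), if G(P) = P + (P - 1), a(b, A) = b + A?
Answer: 2285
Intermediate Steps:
a(b, A) = A + b
G(P) = -1 + 2*P (G(P) = P + (-1 + P) = -1 + 2*P)
3277 - (27 + G(3))*(a(6, 5) + 5*4) = 3277 - (27 + (-1 + 2*3))*((5 + 6) + 5*4) = 3277 - (27 + (-1 + 6))*(11 + 20) = 3277 - (27 + 5)*31 = 3277 - 32*31 = 3277 - 1*992 = 3277 - 992 = 2285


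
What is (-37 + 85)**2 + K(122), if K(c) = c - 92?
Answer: 2334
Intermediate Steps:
K(c) = -92 + c
(-37 + 85)**2 + K(122) = (-37 + 85)**2 + (-92 + 122) = 48**2 + 30 = 2304 + 30 = 2334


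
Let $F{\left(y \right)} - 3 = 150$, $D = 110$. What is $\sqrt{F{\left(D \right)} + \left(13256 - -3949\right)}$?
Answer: $\sqrt{17358} \approx 131.75$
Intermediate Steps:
$F{\left(y \right)} = 153$ ($F{\left(y \right)} = 3 + 150 = 153$)
$\sqrt{F{\left(D \right)} + \left(13256 - -3949\right)} = \sqrt{153 + \left(13256 - -3949\right)} = \sqrt{153 + \left(13256 + 3949\right)} = \sqrt{153 + 17205} = \sqrt{17358}$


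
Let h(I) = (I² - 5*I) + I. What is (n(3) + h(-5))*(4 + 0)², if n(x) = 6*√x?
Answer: 720 + 96*√3 ≈ 886.28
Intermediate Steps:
h(I) = I² - 4*I
(n(3) + h(-5))*(4 + 0)² = (6*√3 - 5*(-4 - 5))*(4 + 0)² = (6*√3 - 5*(-9))*4² = (6*√3 + 45)*16 = (45 + 6*√3)*16 = 720 + 96*√3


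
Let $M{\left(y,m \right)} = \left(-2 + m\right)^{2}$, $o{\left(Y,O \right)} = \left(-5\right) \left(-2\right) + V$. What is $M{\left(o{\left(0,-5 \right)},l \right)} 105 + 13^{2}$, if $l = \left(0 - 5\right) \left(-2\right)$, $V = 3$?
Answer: $6889$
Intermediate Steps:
$o{\left(Y,O \right)} = 13$ ($o{\left(Y,O \right)} = \left(-5\right) \left(-2\right) + 3 = 10 + 3 = 13$)
$l = 10$ ($l = \left(-5\right) \left(-2\right) = 10$)
$M{\left(o{\left(0,-5 \right)},l \right)} 105 + 13^{2} = \left(-2 + 10\right)^{2} \cdot 105 + 13^{2} = 8^{2} \cdot 105 + 169 = 64 \cdot 105 + 169 = 6720 + 169 = 6889$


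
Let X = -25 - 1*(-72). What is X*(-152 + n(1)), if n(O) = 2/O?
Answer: -7050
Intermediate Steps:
X = 47 (X = -25 + 72 = 47)
X*(-152 + n(1)) = 47*(-152 + 2/1) = 47*(-152 + 2*1) = 47*(-152 + 2) = 47*(-150) = -7050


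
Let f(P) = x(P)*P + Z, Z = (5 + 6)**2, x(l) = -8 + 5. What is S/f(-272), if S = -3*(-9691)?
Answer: 29073/937 ≈ 31.028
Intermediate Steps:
x(l) = -3
S = 29073
Z = 121 (Z = 11**2 = 121)
f(P) = 121 - 3*P (f(P) = -3*P + 121 = 121 - 3*P)
S/f(-272) = 29073/(121 - 3*(-272)) = 29073/(121 + 816) = 29073/937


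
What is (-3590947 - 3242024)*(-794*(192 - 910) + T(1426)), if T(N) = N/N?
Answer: -3895428936303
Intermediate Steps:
T(N) = 1
(-3590947 - 3242024)*(-794*(192 - 910) + T(1426)) = (-3590947 - 3242024)*(-794*(192 - 910) + 1) = -6832971*(-794*(-718) + 1) = -6832971*(570092 + 1) = -6832971*570093 = -3895428936303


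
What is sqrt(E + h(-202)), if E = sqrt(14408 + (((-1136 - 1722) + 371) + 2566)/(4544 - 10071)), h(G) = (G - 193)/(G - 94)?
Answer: sqrt(892910118670 + 121063408*sqrt(440131242799))/817996 ≈ 11.017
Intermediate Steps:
h(G) = (-193 + G)/(-94 + G)
E = sqrt(440131242799)/5527 (E = sqrt(14408 + ((-2858 + 371) + 2566)/(-5527)) = sqrt(14408 + (-2487 + 2566)*(-1/5527)) = sqrt(14408 + 79*(-1/5527)) = sqrt(14408 - 79/5527) = sqrt(79632937/5527) = sqrt(440131242799)/5527 ≈ 120.03)
sqrt(E + h(-202)) = sqrt(sqrt(440131242799)/5527 + (-193 - 202)/(-94 - 202)) = sqrt(sqrt(440131242799)/5527 - 395/(-296)) = sqrt(sqrt(440131242799)/5527 - 1/296*(-395)) = sqrt(sqrt(440131242799)/5527 + 395/296) = sqrt(395/296 + sqrt(440131242799)/5527)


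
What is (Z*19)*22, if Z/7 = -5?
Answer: -14630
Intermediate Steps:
Z = -35 (Z = 7*(-5) = -35)
(Z*19)*22 = -35*19*22 = -665*22 = -14630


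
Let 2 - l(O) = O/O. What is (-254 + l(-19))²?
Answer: 64009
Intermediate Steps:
l(O) = 1 (l(O) = 2 - O/O = 2 - 1*1 = 2 - 1 = 1)
(-254 + l(-19))² = (-254 + 1)² = (-253)² = 64009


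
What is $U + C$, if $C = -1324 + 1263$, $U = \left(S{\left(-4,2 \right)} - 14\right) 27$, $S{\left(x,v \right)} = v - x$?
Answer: $-277$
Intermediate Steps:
$U = -216$ ($U = \left(\left(2 - -4\right) - 14\right) 27 = \left(\left(2 + 4\right) - 14\right) 27 = \left(6 - 14\right) 27 = \left(-8\right) 27 = -216$)
$C = -61$
$U + C = -216 - 61 = -277$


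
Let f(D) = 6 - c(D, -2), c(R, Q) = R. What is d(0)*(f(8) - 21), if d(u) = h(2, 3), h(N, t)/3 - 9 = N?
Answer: -759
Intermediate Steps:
h(N, t) = 27 + 3*N
d(u) = 33 (d(u) = 27 + 3*2 = 27 + 6 = 33)
f(D) = 6 - D
d(0)*(f(8) - 21) = 33*((6 - 1*8) - 21) = 33*((6 - 8) - 21) = 33*(-2 - 21) = 33*(-23) = -759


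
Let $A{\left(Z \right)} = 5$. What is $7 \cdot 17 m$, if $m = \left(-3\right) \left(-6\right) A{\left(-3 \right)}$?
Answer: $10710$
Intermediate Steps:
$m = 90$ ($m = \left(-3\right) \left(-6\right) 5 = 18 \cdot 5 = 90$)
$7 \cdot 17 m = 7 \cdot 17 \cdot 90 = 119 \cdot 90 = 10710$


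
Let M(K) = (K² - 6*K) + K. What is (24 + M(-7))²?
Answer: 11664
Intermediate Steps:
M(K) = K² - 5*K
(24 + M(-7))² = (24 - 7*(-5 - 7))² = (24 - 7*(-12))² = (24 + 84)² = 108² = 11664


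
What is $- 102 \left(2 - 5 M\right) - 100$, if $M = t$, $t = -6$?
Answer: $-3364$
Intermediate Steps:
$M = -6$
$- 102 \left(2 - 5 M\right) - 100 = - 102 \left(2 - -30\right) - 100 = - 102 \left(2 + 30\right) - 100 = \left(-102\right) 32 - 100 = -3264 - 100 = -3364$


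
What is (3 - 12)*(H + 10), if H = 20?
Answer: -270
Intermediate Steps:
(3 - 12)*(H + 10) = (3 - 12)*(20 + 10) = -9*30 = -270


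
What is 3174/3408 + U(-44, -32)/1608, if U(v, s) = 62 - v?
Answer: 113855/114168 ≈ 0.99726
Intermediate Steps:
3174/3408 + U(-44, -32)/1608 = 3174/3408 + (62 - 1*(-44))/1608 = 3174*(1/3408) + (62 + 44)*(1/1608) = 529/568 + 106*(1/1608) = 529/568 + 53/804 = 113855/114168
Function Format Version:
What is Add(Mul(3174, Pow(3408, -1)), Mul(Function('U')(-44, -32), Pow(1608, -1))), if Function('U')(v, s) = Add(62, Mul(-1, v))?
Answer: Rational(113855, 114168) ≈ 0.99726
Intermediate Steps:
Add(Mul(3174, Pow(3408, -1)), Mul(Function('U')(-44, -32), Pow(1608, -1))) = Add(Mul(3174, Pow(3408, -1)), Mul(Add(62, Mul(-1, -44)), Pow(1608, -1))) = Add(Mul(3174, Rational(1, 3408)), Mul(Add(62, 44), Rational(1, 1608))) = Add(Rational(529, 568), Mul(106, Rational(1, 1608))) = Add(Rational(529, 568), Rational(53, 804)) = Rational(113855, 114168)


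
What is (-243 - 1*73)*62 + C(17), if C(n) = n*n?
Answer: -19303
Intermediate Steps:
C(n) = n**2
(-243 - 1*73)*62 + C(17) = (-243 - 1*73)*62 + 17**2 = (-243 - 73)*62 + 289 = -316*62 + 289 = -19592 + 289 = -19303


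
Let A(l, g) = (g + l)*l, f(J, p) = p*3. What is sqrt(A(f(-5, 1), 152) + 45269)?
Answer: sqrt(45734) ≈ 213.85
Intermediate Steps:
f(J, p) = 3*p
A(l, g) = l*(g + l)
sqrt(A(f(-5, 1), 152) + 45269) = sqrt((3*1)*(152 + 3*1) + 45269) = sqrt(3*(152 + 3) + 45269) = sqrt(3*155 + 45269) = sqrt(465 + 45269) = sqrt(45734)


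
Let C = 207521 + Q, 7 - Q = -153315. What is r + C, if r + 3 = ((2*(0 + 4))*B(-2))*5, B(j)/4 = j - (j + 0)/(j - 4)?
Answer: 1081400/3 ≈ 3.6047e+5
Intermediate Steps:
Q = 153322 (Q = 7 - 1*(-153315) = 7 + 153315 = 153322)
B(j) = 4*j - 4*j/(-4 + j) (B(j) = 4*(j - (j + 0)/(j - 4)) = 4*(j - j/(-4 + j)) = 4*j - 4*j/(-4 + j))
C = 360843 (C = 207521 + 153322 = 360843)
r = -1129/3 (r = -3 + ((2*(0 + 4))*(4*(-2)*(-5 - 2)/(-4 - 2)))*5 = -3 + ((2*4)*(4*(-2)*(-7)/(-6)))*5 = -3 + (8*(4*(-2)*(-⅙)*(-7)))*5 = -3 + (8*(-28/3))*5 = -3 - 224/3*5 = -3 - 1120/3 = -1129/3 ≈ -376.33)
r + C = -1129/3 + 360843 = 1081400/3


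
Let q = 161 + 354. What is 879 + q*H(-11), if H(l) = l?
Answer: -4786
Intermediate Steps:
q = 515
879 + q*H(-11) = 879 + 515*(-11) = 879 - 5665 = -4786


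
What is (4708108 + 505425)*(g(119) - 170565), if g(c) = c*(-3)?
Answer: -891107487426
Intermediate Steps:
g(c) = -3*c
(4708108 + 505425)*(g(119) - 170565) = (4708108 + 505425)*(-3*119 - 170565) = 5213533*(-357 - 170565) = 5213533*(-170922) = -891107487426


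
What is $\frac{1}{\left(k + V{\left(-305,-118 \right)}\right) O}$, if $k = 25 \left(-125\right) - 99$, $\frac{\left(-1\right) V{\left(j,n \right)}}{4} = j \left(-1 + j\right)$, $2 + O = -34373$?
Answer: $\frac{1}{12943700000} \approx 7.7258 \cdot 10^{-11}$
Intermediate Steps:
$O = -34375$ ($O = -2 - 34373 = -34375$)
$V{\left(j,n \right)} = - 4 j \left(-1 + j\right)$
$k = -3224$ ($k = -3125 - 99 = -3224$)
$\frac{1}{\left(k + V{\left(-305,-118 \right)}\right) O} = \frac{1}{\left(-3224 + 4 \left(-305\right) \left(1 - -305\right)\right) \left(-34375\right)} = \frac{1}{-3224 + 4 \left(-305\right) \left(1 + 305\right)} \left(- \frac{1}{34375}\right) = \frac{1}{-3224 + 4 \left(-305\right) 306} \left(- \frac{1}{34375}\right) = \frac{1}{-3224 - 373320} \left(- \frac{1}{34375}\right) = \frac{1}{-376544} \left(- \frac{1}{34375}\right) = \left(- \frac{1}{376544}\right) \left(- \frac{1}{34375}\right) = \frac{1}{12943700000}$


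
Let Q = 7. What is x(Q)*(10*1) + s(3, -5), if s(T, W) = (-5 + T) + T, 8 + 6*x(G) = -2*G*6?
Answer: -457/3 ≈ -152.33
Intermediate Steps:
x(G) = -4/3 - 2*G (x(G) = -4/3 + (-2*G*6)/6 = -4/3 + (-12*G)/6 = -4/3 - 2*G)
s(T, W) = -5 + 2*T
x(Q)*(10*1) + s(3, -5) = (-4/3 - 2*7)*(10*1) + (-5 + 2*3) = (-4/3 - 14)*10 + (-5 + 6) = -46/3*10 + 1 = -460/3 + 1 = -457/3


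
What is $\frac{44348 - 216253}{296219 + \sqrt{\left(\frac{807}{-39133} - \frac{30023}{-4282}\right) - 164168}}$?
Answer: $- \frac{1218970473396760810}{2100479277495704827} + \frac{515715 i \sqrt{512161720294002016182}}{14703354942469933789} \approx -0.58033 + 0.00079377 i$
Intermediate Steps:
$\frac{44348 - 216253}{296219 + \sqrt{\left(\frac{807}{-39133} - \frac{30023}{-4282}\right) - 164168}} = - \frac{171905}{296219 + \sqrt{\left(807 \left(- \frac{1}{39133}\right) - - \frac{30023}{4282}\right) - 164168}} = - \frac{171905}{296219 + \sqrt{\left(- \frac{807}{39133} + \frac{30023}{4282}\right) - 164168}} = - \frac{171905}{296219 + \sqrt{\frac{1171434485}{167567506} - 164168}} = - \frac{171905}{296219 + \sqrt{- \frac{27508050890523}{167567506}}} = - \frac{171905}{296219 + \frac{3 i \sqrt{512161720294002016182}}{167567506}}$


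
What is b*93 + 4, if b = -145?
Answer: -13481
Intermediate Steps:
b*93 + 4 = -145*93 + 4 = -13485 + 4 = -13481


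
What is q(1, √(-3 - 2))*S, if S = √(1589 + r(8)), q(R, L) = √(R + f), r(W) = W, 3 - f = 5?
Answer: I*√1597 ≈ 39.962*I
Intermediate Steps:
f = -2 (f = 3 - 1*5 = 3 - 5 = -2)
q(R, L) = √(-2 + R) (q(R, L) = √(R - 2) = √(-2 + R))
S = √1597 (S = √(1589 + 8) = √1597 ≈ 39.962)
q(1, √(-3 - 2))*S = √(-2 + 1)*√1597 = √(-1)*√1597 = I*√1597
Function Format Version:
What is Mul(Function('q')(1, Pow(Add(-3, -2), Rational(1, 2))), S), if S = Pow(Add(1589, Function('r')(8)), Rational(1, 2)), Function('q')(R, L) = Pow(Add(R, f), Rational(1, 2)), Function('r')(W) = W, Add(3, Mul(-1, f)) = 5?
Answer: Mul(I, Pow(1597, Rational(1, 2))) ≈ Mul(39.962, I)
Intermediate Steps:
f = -2 (f = Add(3, Mul(-1, 5)) = Add(3, -5) = -2)
Function('q')(R, L) = Pow(Add(-2, R), Rational(1, 2)) (Function('q')(R, L) = Pow(Add(R, -2), Rational(1, 2)) = Pow(Add(-2, R), Rational(1, 2)))
S = Pow(1597, Rational(1, 2)) (S = Pow(Add(1589, 8), Rational(1, 2)) = Pow(1597, Rational(1, 2)) ≈ 39.962)
Mul(Function('q')(1, Pow(Add(-3, -2), Rational(1, 2))), S) = Mul(Pow(Add(-2, 1), Rational(1, 2)), Pow(1597, Rational(1, 2))) = Mul(Pow(-1, Rational(1, 2)), Pow(1597, Rational(1, 2))) = Mul(I, Pow(1597, Rational(1, 2)))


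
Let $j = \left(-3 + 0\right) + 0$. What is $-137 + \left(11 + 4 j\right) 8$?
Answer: $-145$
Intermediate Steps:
$j = -3$ ($j = -3 + 0 = -3$)
$-137 + \left(11 + 4 j\right) 8 = -137 + \left(11 + 4 \left(-3\right)\right) 8 = -137 + \left(11 - 12\right) 8 = -137 - 8 = -145$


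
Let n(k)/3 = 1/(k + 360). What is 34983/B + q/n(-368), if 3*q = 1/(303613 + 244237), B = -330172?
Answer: -86245785163/813981285900 ≈ -0.10596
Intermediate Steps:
n(k) = 3/(360 + k) (n(k) = 3/(k + 360) = 3/(360 + k))
q = 1/1643550 (q = 1/(3*(303613 + 244237)) = (⅓)/547850 = (⅓)*(1/547850) = 1/1643550 ≈ 6.0844e-7)
34983/B + q/n(-368) = 34983/(-330172) + 1/(1643550*((3/(360 - 368)))) = 34983*(-1/330172) + 1/(1643550*((3/(-8)))) = -34983/330172 + 1/(1643550*((3*(-⅛)))) = -34983/330172 + 1/(1643550*(-3/8)) = -34983/330172 + (1/1643550)*(-8/3) = -34983/330172 - 4/2465325 = -86245785163/813981285900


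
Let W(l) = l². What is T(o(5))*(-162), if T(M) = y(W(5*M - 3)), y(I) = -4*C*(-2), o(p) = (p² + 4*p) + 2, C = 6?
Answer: -7776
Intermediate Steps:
o(p) = 2 + p² + 4*p
y(I) = 48 (y(I) = -4*6*(-2) = -24*(-2) = 48)
T(M) = 48
T(o(5))*(-162) = 48*(-162) = -7776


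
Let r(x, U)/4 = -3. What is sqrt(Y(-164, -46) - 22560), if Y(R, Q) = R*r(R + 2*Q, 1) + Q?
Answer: I*sqrt(20638) ≈ 143.66*I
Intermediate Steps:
r(x, U) = -12 (r(x, U) = 4*(-3) = -12)
Y(R, Q) = Q - 12*R (Y(R, Q) = R*(-12) + Q = -12*R + Q = Q - 12*R)
sqrt(Y(-164, -46) - 22560) = sqrt((-46 - 12*(-164)) - 22560) = sqrt((-46 + 1968) - 22560) = sqrt(1922 - 22560) = sqrt(-20638) = I*sqrt(20638)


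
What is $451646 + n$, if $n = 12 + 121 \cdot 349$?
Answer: $493887$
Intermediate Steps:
$n = 42241$ ($n = 12 + 42229 = 42241$)
$451646 + n = 451646 + 42241 = 493887$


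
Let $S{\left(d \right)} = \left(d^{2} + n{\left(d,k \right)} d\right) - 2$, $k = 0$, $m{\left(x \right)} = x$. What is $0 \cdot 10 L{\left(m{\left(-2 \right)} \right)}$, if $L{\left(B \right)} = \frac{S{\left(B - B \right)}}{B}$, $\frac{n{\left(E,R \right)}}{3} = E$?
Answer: $0$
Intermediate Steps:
$n{\left(E,R \right)} = 3 E$
$S{\left(d \right)} = -2 + 4 d^{2}$ ($S{\left(d \right)} = \left(d^{2} + 3 d d\right) - 2 = \left(d^{2} + 3 d^{2}\right) - 2 = 4 d^{2} - 2 = -2 + 4 d^{2}$)
$L{\left(B \right)} = - \frac{2}{B}$ ($L{\left(B \right)} = \frac{-2 + 4 \left(B - B\right)^{2}}{B} = \frac{-2 + 4 \cdot 0^{2}}{B} = \frac{-2 + 4 \cdot 0}{B} = \frac{-2 + 0}{B} = - \frac{2}{B}$)
$0 \cdot 10 L{\left(m{\left(-2 \right)} \right)} = 0 \cdot 10 \left(- \frac{2}{-2}\right) = 0 \left(\left(-2\right) \left(- \frac{1}{2}\right)\right) = 0 \cdot 1 = 0$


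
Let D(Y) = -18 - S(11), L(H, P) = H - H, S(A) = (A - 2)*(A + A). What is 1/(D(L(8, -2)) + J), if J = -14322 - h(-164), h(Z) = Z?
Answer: -1/14374 ≈ -6.9570e-5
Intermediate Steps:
J = -14158 (J = -14322 - 1*(-164) = -14322 + 164 = -14158)
S(A) = 2*A*(-2 + A) (S(A) = (-2 + A)*(2*A) = 2*A*(-2 + A))
L(H, P) = 0
D(Y) = -216 (D(Y) = -18 - 2*11*(-2 + 11) = -18 - 2*11*9 = -18 - 1*198 = -18 - 198 = -216)
1/(D(L(8, -2)) + J) = 1/(-216 - 14158) = 1/(-14374) = -1/14374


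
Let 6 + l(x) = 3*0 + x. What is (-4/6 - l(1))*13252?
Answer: 172276/3 ≈ 57425.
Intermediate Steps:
l(x) = -6 + x (l(x) = -6 + (3*0 + x) = -6 + (0 + x) = -6 + x)
(-4/6 - l(1))*13252 = (-4/6 - (-6 + 1))*13252 = (-4*⅙ - 1*(-5))*13252 = (-⅔ + 5)*13252 = (13/3)*13252 = 172276/3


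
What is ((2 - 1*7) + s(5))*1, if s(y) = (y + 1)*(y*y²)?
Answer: 745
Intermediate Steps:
s(y) = y³*(1 + y) (s(y) = (1 + y)*y³ = y³*(1 + y))
((2 - 1*7) + s(5))*1 = ((2 - 1*7) + 5³*(1 + 5))*1 = ((2 - 7) + 125*6)*1 = (-5 + 750)*1 = 745*1 = 745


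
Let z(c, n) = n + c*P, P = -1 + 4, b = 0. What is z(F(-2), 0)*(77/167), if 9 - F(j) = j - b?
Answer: 2541/167 ≈ 15.216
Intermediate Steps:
P = 3
F(j) = 9 - j (F(j) = 9 - (j - 1*0) = 9 - (j + 0) = 9 - j)
z(c, n) = n + 3*c (z(c, n) = n + c*3 = n + 3*c)
z(F(-2), 0)*(77/167) = (0 + 3*(9 - 1*(-2)))*(77/167) = (0 + 3*(9 + 2))*(77*(1/167)) = (0 + 3*11)*(77/167) = (0 + 33)*(77/167) = 33*(77/167) = 2541/167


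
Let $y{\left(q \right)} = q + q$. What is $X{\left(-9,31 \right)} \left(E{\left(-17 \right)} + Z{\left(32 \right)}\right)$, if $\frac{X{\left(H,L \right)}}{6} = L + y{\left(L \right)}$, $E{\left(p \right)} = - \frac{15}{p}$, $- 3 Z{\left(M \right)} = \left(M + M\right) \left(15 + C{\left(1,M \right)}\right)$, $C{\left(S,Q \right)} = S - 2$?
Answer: $- \frac{2824782}{17} \approx -1.6616 \cdot 10^{5}$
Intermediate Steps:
$C{\left(S,Q \right)} = -2 + S$
$y{\left(q \right)} = 2 q$
$Z{\left(M \right)} = - \frac{28 M}{3}$ ($Z{\left(M \right)} = - \frac{\left(M + M\right) \left(15 + \left(-2 + 1\right)\right)}{3} = - \frac{2 M \left(15 - 1\right)}{3} = - \frac{2 M 14}{3} = - \frac{28 M}{3}$)
$X{\left(H,L \right)} = 18 L$ ($X{\left(H,L \right)} = 6 \left(L + 2 L\right) = 6 \cdot 3 L = 18 L$)
$X{\left(-9,31 \right)} \left(E{\left(-17 \right)} + Z{\left(32 \right)}\right) = 18 \cdot 31 \left(- \frac{15}{-17} - \frac{896}{3}\right) = 558 \left(\left(-15\right) \left(- \frac{1}{17}\right) - \frac{896}{3}\right) = 558 \left(\frac{15}{17} - \frac{896}{3}\right) = 558 \left(- \frac{15187}{51}\right) = - \frac{2824782}{17}$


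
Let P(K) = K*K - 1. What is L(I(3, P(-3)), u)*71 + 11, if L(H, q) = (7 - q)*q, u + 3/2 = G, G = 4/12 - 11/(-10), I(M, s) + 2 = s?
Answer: -5051/225 ≈ -22.449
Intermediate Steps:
P(K) = -1 + K² (P(K) = K² - 1 = -1 + K²)
I(M, s) = -2 + s
G = 43/30 (G = 4*(1/12) - 11*(-⅒) = ⅓ + 11/10 = 43/30 ≈ 1.4333)
u = -1/15 (u = -3/2 + 43/30 = -1/15 ≈ -0.066667)
L(H, q) = q*(7 - q)
L(I(3, P(-3)), u)*71 + 11 = -(7 - 1*(-1/15))/15*71 + 11 = -(7 + 1/15)/15*71 + 11 = -1/15*106/15*71 + 11 = -106/225*71 + 11 = -7526/225 + 11 = -5051/225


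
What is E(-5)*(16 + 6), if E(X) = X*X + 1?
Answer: 572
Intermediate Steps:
E(X) = 1 + X**2 (E(X) = X**2 + 1 = 1 + X**2)
E(-5)*(16 + 6) = (1 + (-5)**2)*(16 + 6) = (1 + 25)*22 = 26*22 = 572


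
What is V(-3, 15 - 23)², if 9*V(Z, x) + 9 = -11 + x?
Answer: 784/81 ≈ 9.6790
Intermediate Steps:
V(Z, x) = -20/9 + x/9 (V(Z, x) = -1 + (-11 + x)/9 = -1 + (-11/9 + x/9) = -20/9 + x/9)
V(-3, 15 - 23)² = (-20/9 + (15 - 23)/9)² = (-20/9 + (⅑)*(-8))² = (-20/9 - 8/9)² = (-28/9)² = 784/81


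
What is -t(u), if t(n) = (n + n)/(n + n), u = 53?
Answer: -1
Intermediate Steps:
t(n) = 1 (t(n) = (2*n)/((2*n)) = (2*n)*(1/(2*n)) = 1)
-t(u) = -1*1 = -1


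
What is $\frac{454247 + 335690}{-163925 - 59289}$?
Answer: $- \frac{789937}{223214} \approx -3.5389$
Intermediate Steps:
$\frac{454247 + 335690}{-163925 - 59289} = \frac{789937}{-223214} = 789937 \left(- \frac{1}{223214}\right) = - \frac{789937}{223214}$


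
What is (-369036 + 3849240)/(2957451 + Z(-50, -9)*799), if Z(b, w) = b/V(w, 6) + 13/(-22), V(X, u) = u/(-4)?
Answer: 229693464/196918405 ≈ 1.1664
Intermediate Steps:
V(X, u) = -u/4 (V(X, u) = u*(-¼) = -u/4)
Z(b, w) = -13/22 - 2*b/3 (Z(b, w) = b/((-¼*6)) + 13/(-22) = b/(-3/2) + 13*(-1/22) = b*(-⅔) - 13/22 = -2*b/3 - 13/22 = -13/22 - 2*b/3)
(-369036 + 3849240)/(2957451 + Z(-50, -9)*799) = (-369036 + 3849240)/(2957451 + (-13/22 - ⅔*(-50))*799) = 3480204/(2957451 + (-13/22 + 100/3)*799) = 3480204/(2957451 + (2161/66)*799) = 3480204/(2957451 + 1726639/66) = 3480204/(196918405/66) = 3480204*(66/196918405) = 229693464/196918405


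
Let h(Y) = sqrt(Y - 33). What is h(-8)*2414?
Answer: 2414*I*sqrt(41) ≈ 15457.0*I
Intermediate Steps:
h(Y) = sqrt(-33 + Y)
h(-8)*2414 = sqrt(-33 - 8)*2414 = sqrt(-41)*2414 = (I*sqrt(41))*2414 = 2414*I*sqrt(41)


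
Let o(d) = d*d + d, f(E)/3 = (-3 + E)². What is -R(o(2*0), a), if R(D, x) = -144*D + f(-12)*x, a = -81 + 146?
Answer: -43875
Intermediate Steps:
f(E) = 3*(-3 + E)²
o(d) = d + d² (o(d) = d² + d = d + d²)
a = 65
R(D, x) = -144*D + 675*x (R(D, x) = -144*D + (3*(-3 - 12)²)*x = -144*D + (3*(-15)²)*x = -144*D + (3*225)*x = -144*D + 675*x)
-R(o(2*0), a) = -(-144*2*0*(1 + 2*0) + 675*65) = -(-0*(1 + 0) + 43875) = -(-0 + 43875) = -(-144*0 + 43875) = -(0 + 43875) = -1*43875 = -43875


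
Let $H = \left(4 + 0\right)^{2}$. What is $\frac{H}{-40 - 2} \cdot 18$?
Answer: $- \frac{48}{7} \approx -6.8571$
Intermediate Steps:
$H = 16$ ($H = 4^{2} = 16$)
$\frac{H}{-40 - 2} \cdot 18 = \frac{16}{-40 - 2} \cdot 18 = \frac{16}{-42} \cdot 18 = 16 \left(- \frac{1}{42}\right) 18 = \left(- \frac{8}{21}\right) 18 = - \frac{48}{7}$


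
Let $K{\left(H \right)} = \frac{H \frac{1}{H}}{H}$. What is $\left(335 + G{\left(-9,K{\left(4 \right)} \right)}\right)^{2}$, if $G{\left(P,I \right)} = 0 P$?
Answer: $112225$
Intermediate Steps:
$K{\left(H \right)} = \frac{1}{H}$ ($K{\left(H \right)} = 1 \frac{1}{H} = \frac{1}{H}$)
$G{\left(P,I \right)} = 0$
$\left(335 + G{\left(-9,K{\left(4 \right)} \right)}\right)^{2} = \left(335 + 0\right)^{2} = 335^{2} = 112225$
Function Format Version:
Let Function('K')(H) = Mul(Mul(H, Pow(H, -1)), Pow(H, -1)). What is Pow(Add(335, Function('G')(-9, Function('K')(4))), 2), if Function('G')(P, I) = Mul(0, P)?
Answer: 112225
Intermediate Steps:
Function('K')(H) = Pow(H, -1) (Function('K')(H) = Mul(1, Pow(H, -1)) = Pow(H, -1))
Function('G')(P, I) = 0
Pow(Add(335, Function('G')(-9, Function('K')(4))), 2) = Pow(Add(335, 0), 2) = Pow(335, 2) = 112225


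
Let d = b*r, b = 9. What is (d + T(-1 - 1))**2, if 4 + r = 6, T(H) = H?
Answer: 256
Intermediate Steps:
r = 2 (r = -4 + 6 = 2)
d = 18 (d = 9*2 = 18)
(d + T(-1 - 1))**2 = (18 + (-1 - 1))**2 = (18 - 2)**2 = 16**2 = 256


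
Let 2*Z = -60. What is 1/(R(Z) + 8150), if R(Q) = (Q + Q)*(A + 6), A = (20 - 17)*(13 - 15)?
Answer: 1/8150 ≈ 0.00012270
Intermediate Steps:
Z = -30 (Z = (½)*(-60) = -30)
A = -6 (A = 3*(-2) = -6)
R(Q) = 0 (R(Q) = (Q + Q)*(-6 + 6) = (2*Q)*0 = 0)
1/(R(Z) + 8150) = 1/(0 + 8150) = 1/8150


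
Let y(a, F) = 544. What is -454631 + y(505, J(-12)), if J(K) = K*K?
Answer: -454087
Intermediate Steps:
J(K) = K**2
-454631 + y(505, J(-12)) = -454631 + 544 = -454087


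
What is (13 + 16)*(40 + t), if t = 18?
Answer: 1682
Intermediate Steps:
(13 + 16)*(40 + t) = (13 + 16)*(40 + 18) = 29*58 = 1682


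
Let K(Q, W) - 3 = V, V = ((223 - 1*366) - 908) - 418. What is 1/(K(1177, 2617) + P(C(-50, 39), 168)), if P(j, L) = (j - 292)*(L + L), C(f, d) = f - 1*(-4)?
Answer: -1/115034 ≈ -8.6931e-6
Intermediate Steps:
C(f, d) = 4 + f (C(f, d) = f + 4 = 4 + f)
V = -1469 (V = ((223 - 366) - 908) - 418 = (-143 - 908) - 418 = -1051 - 418 = -1469)
K(Q, W) = -1466 (K(Q, W) = 3 - 1469 = -1466)
P(j, L) = 2*L*(-292 + j) (P(j, L) = (-292 + j)*(2*L) = 2*L*(-292 + j))
1/(K(1177, 2617) + P(C(-50, 39), 168)) = 1/(-1466 + 2*168*(-292 + (4 - 50))) = 1/(-1466 + 2*168*(-292 - 46)) = 1/(-1466 + 2*168*(-338)) = 1/(-1466 - 113568) = 1/(-115034) = -1/115034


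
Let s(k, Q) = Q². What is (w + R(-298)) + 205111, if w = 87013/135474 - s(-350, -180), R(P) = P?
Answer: 23357565775/135474 ≈ 1.7241e+5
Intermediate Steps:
w = -4389270587/135474 (w = 87013/135474 - 1*(-180)² = 87013*(1/135474) - 1*32400 = 87013/135474 - 32400 = -4389270587/135474 ≈ -32399.)
(w + R(-298)) + 205111 = (-4389270587/135474 - 298) + 205111 = -4429641839/135474 + 205111 = 23357565775/135474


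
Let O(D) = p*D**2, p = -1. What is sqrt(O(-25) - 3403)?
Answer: 2*I*sqrt(1007) ≈ 63.467*I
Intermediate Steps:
O(D) = -D**2
sqrt(O(-25) - 3403) = sqrt(-1*(-25)**2 - 3403) = sqrt(-1*625 - 3403) = sqrt(-625 - 3403) = sqrt(-4028) = 2*I*sqrt(1007)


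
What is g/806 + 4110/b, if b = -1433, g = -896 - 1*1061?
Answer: -6117041/1154998 ≈ -5.2962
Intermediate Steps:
g = -1957 (g = -896 - 1061 = -1957)
g/806 + 4110/b = -1957/806 + 4110/(-1433) = -1957*1/806 + 4110*(-1/1433) = -1957/806 - 4110/1433 = -6117041/1154998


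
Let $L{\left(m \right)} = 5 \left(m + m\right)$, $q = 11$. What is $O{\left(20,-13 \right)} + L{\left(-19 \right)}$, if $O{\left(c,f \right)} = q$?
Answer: $-179$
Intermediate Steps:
$L{\left(m \right)} = 10 m$ ($L{\left(m \right)} = 5 \cdot 2 m = 10 m$)
$O{\left(c,f \right)} = 11$
$O{\left(20,-13 \right)} + L{\left(-19 \right)} = 11 + 10 \left(-19\right) = 11 - 190 = -179$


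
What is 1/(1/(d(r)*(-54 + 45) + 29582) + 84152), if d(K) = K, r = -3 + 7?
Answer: 29546/2486354993 ≈ 1.1883e-5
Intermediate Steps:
r = 4
1/(1/(d(r)*(-54 + 45) + 29582) + 84152) = 1/(1/(4*(-54 + 45) + 29582) + 84152) = 1/(1/(4*(-9) + 29582) + 84152) = 1/(1/(-36 + 29582) + 84152) = 1/(1/29546 + 84152) = 1/(2486354993/29546) = 29546/2486354993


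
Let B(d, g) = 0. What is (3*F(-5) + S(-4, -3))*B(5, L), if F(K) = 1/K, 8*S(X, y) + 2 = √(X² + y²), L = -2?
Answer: 0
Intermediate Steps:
S(X, y) = -¼ + √(X² + y²)/8
(3*F(-5) + S(-4, -3))*B(5, L) = (3/(-5) + (-¼ + √((-4)² + (-3)²)/8))*0 = (3*(-⅕) + (-¼ + √(16 + 9)/8))*0 = (-⅗ + (-¼ + √25/8))*0 = (-⅗ + (-¼ + (⅛)*5))*0 = (-⅗ + (-¼ + 5/8))*0 = (-⅗ + 3/8)*0 = -9/40*0 = 0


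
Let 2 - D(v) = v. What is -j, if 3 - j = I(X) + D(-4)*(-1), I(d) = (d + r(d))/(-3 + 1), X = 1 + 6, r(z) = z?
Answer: -16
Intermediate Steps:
X = 7
D(v) = 2 - v
I(d) = -d (I(d) = (d + d)/(-3 + 1) = (2*d)/(-2) = (2*d)*(-½) = -d)
j = 16 (j = 3 - (-1*7 + (2 - 1*(-4))*(-1)) = 3 - (-7 + (2 + 4)*(-1)) = 3 - (-7 + 6*(-1)) = 3 - (-7 - 6) = 3 - 1*(-13) = 3 + 13 = 16)
-j = -1*16 = -16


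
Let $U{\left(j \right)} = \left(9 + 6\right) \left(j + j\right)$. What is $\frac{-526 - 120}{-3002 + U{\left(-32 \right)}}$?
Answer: $\frac{323}{1981} \approx 0.16305$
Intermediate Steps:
$U{\left(j \right)} = 30 j$ ($U{\left(j \right)} = 15 \cdot 2 j = 30 j$)
$\frac{-526 - 120}{-3002 + U{\left(-32 \right)}} = \frac{-526 - 120}{-3002 + 30 \left(-32\right)} = - \frac{646}{-3002 - 960} = - \frac{646}{-3962} = \left(-646\right) \left(- \frac{1}{3962}\right) = \frac{323}{1981}$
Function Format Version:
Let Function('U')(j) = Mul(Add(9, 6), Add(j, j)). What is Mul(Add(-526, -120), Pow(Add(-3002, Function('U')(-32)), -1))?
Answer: Rational(323, 1981) ≈ 0.16305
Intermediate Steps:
Function('U')(j) = Mul(30, j) (Function('U')(j) = Mul(15, Mul(2, j)) = Mul(30, j))
Mul(Add(-526, -120), Pow(Add(-3002, Function('U')(-32)), -1)) = Mul(Add(-526, -120), Pow(Add(-3002, Mul(30, -32)), -1)) = Mul(-646, Pow(Add(-3002, -960), -1)) = Mul(-646, Pow(-3962, -1)) = Mul(-646, Rational(-1, 3962)) = Rational(323, 1981)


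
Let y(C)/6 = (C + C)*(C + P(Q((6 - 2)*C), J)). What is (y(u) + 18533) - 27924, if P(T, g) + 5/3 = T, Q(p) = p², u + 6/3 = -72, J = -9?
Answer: -77745207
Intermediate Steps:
u = -74 (u = -2 - 72 = -74)
P(T, g) = -5/3 + T
y(C) = 12*C*(-5/3 + C + 16*C²) (y(C) = 6*((C + C)*(C + (-5/3 + ((6 - 2)*C)²))) = 6*((2*C)*(C + (-5/3 + (4*C)²))) = 6*((2*C)*(C + (-5/3 + 16*C²))) = 6*((2*C)*(-5/3 + C + 16*C²)) = 6*(2*C*(-5/3 + C + 16*C²)) = 12*C*(-5/3 + C + 16*C²))
(y(u) + 18533) - 27924 = (4*(-74)*(-5 + 3*(-74) + 48*(-74)²) + 18533) - 27924 = (4*(-74)*(-5 - 222 + 48*5476) + 18533) - 27924 = (4*(-74)*(-5 - 222 + 262848) + 18533) - 27924 = (4*(-74)*262621 + 18533) - 27924 = (-77735816 + 18533) - 27924 = -77717283 - 27924 = -77745207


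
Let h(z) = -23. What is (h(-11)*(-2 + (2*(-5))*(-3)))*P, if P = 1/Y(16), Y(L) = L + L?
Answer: -161/8 ≈ -20.125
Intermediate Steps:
Y(L) = 2*L
P = 1/32 (P = 1/(2*16) = 1/32 ≈ 0.031250)
(h(-11)*(-2 + (2*(-5))*(-3)))*P = -23*(-2 + (2*(-5))*(-3))*(1/32) = -23*(-2 - 10*(-3))*(1/32) = -23*(-2 + 30)*(1/32) = -23*28*(1/32) = -644*1/32 = -161/8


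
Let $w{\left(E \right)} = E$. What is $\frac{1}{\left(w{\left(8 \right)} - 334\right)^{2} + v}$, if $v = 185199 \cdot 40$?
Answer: $\frac{1}{7514236} \approx 1.3308 \cdot 10^{-7}$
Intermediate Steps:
$v = 7407960$
$\frac{1}{\left(w{\left(8 \right)} - 334\right)^{2} + v} = \frac{1}{\left(8 - 334\right)^{2} + 7407960} = \frac{1}{\left(-326\right)^{2} + 7407960} = \frac{1}{106276 + 7407960} = \frac{1}{7514236}$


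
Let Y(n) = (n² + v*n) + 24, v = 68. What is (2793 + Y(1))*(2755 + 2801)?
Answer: 16034616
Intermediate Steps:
Y(n) = 24 + n² + 68*n (Y(n) = (n² + 68*n) + 24 = 24 + n² + 68*n)
(2793 + Y(1))*(2755 + 2801) = (2793 + (24 + 1² + 68*1))*(2755 + 2801) = (2793 + (24 + 1 + 68))*5556 = (2793 + 93)*5556 = 2886*5556 = 16034616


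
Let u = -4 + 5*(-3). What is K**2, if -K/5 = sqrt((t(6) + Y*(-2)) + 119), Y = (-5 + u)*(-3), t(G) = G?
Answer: -475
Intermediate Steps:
u = -19 (u = -4 - 15 = -19)
Y = 72 (Y = (-5 - 19)*(-3) = -24*(-3) = 72)
K = -5*I*sqrt(19) (K = -5*sqrt((6 + 72*(-2)) + 119) = -5*sqrt((6 - 144) + 119) = -5*sqrt(-138 + 119) = -5*I*sqrt(19) ≈ -21.794*I)
K**2 = (-5*I*sqrt(19))**2 = -475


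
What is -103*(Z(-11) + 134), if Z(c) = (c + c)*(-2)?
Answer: -18334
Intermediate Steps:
Z(c) = -4*c (Z(c) = (2*c)*(-2) = -4*c)
-103*(Z(-11) + 134) = -103*(-4*(-11) + 134) = -103*(44 + 134) = -103*178 = -18334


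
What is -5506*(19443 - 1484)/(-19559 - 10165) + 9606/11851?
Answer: 586069560449/176129562 ≈ 3327.5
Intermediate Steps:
-5506*(19443 - 1484)/(-19559 - 10165) + 9606/11851 = -5506/((-29724/17959)) + 9606*(1/11851) = -5506/((-29724*1/17959)) + 9606/11851 = -5506/(-29724/17959) + 9606/11851 = -5506*(-17959/29724) + 9606/11851 = 49441127/14862 + 9606/11851 = 586069560449/176129562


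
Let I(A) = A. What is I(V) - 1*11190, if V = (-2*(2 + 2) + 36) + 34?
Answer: -11128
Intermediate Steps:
V = 62 (V = (-2*4 + 36) + 34 = (-8 + 36) + 34 = 28 + 34 = 62)
I(V) - 1*11190 = 62 - 1*11190 = 62 - 11190 = -11128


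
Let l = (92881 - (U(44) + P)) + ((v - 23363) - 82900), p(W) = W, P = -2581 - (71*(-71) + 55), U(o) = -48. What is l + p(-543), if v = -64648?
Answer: -80930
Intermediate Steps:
P = 2405 (P = -2581 - (-5041 + 55) = -2581 - 1*(-4986) = -2581 + 4986 = 2405)
l = -80387 (l = (92881 - (-48 + 2405)) + ((-64648 - 23363) - 82900) = (92881 - 1*2357) + (-88011 - 82900) = (92881 - 2357) - 170911 = 90524 - 170911 = -80387)
l + p(-543) = -80387 - 543 = -80930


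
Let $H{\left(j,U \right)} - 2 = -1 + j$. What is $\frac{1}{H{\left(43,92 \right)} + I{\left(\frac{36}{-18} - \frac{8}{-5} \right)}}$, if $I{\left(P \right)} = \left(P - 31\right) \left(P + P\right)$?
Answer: $\frac{25}{1728} \approx 0.014468$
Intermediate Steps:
$H{\left(j,U \right)} = 1 + j$ ($H{\left(j,U \right)} = 2 + \left(-1 + j\right) = 1 + j$)
$I{\left(P \right)} = 2 P \left(-31 + P\right)$ ($I{\left(P \right)} = \left(-31 + P\right) 2 P = 2 P \left(-31 + P\right)$)
$\frac{1}{H{\left(43,92 \right)} + I{\left(\frac{36}{-18} - \frac{8}{-5} \right)}} = \frac{1}{\left(1 + 43\right) + 2 \left(\frac{36}{-18} - \frac{8}{-5}\right) \left(-31 + \left(\frac{36}{-18} - \frac{8}{-5}\right)\right)} = \frac{1}{44 + 2 \left(36 \left(- \frac{1}{18}\right) - - \frac{8}{5}\right) \left(-31 + \left(36 \left(- \frac{1}{18}\right) - - \frac{8}{5}\right)\right)} = \frac{1}{44 + 2 \left(-2 + \frac{8}{5}\right) \left(-31 + \left(-2 + \frac{8}{5}\right)\right)} = \frac{1}{44 + 2 \left(- \frac{2}{5}\right) \left(-31 - \frac{2}{5}\right)} = \frac{1}{44 + 2 \left(- \frac{2}{5}\right) \left(- \frac{157}{5}\right)} = \frac{1}{44 + \frac{628}{25}} = \frac{1}{\frac{1728}{25}} = \frac{25}{1728}$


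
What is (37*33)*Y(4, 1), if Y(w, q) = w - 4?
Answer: 0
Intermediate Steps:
Y(w, q) = -4 + w
(37*33)*Y(4, 1) = (37*33)*(-4 + 4) = 1221*0 = 0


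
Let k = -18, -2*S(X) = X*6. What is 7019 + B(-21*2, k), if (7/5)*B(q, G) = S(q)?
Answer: 7109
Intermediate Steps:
S(X) = -3*X (S(X) = -X*6/2 = -3*X)
B(q, G) = -15*q/7 (B(q, G) = 5*(-3*q)/7 = -15*q/7)
7019 + B(-21*2, k) = 7019 - (-45)*2 = 7019 - 15/7*(-42) = 7019 + 90 = 7109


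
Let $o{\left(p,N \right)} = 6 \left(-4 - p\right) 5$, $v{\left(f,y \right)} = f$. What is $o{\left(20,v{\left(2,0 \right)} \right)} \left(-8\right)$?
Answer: $5760$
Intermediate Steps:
$o{\left(p,N \right)} = -120 - 30 p$ ($o{\left(p,N \right)} = \left(-24 - 6 p\right) 5 = -120 - 30 p$)
$o{\left(20,v{\left(2,0 \right)} \right)} \left(-8\right) = \left(-120 - 600\right) \left(-8\right) = \left(-720\right) \left(-8\right) = 5760$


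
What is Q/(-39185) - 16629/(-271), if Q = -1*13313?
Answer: 655215188/10619135 ≈ 61.701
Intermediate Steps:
Q = -13313
Q/(-39185) - 16629/(-271) = -13313/(-39185) - 16629/(-271) = -13313*(-1/39185) - 16629*(-1/271) = 13313/39185 + 16629/271 = 655215188/10619135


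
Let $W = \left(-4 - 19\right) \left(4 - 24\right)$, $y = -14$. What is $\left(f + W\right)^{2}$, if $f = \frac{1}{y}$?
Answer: $\frac{41460721}{196} \approx 2.1153 \cdot 10^{5}$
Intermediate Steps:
$W = 460$ ($W = \left(-23\right) \left(-20\right) = 460$)
$f = - \frac{1}{14}$ ($f = \frac{1}{-14} = - \frac{1}{14} \approx -0.071429$)
$\left(f + W\right)^{2} = \left(- \frac{1}{14} + 460\right)^{2} = \left(\frac{6439}{14}\right)^{2} = \frac{41460721}{196}$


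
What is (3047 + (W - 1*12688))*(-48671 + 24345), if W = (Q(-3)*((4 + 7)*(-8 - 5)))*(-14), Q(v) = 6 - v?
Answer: -203778902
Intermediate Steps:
W = 18018 (W = ((6 - 1*(-3))*((4 + 7)*(-8 - 5)))*(-14) = ((6 + 3)*(11*(-13)))*(-14) = (9*(-143))*(-14) = -1287*(-14) = 18018)
(3047 + (W - 1*12688))*(-48671 + 24345) = (3047 + (18018 - 1*12688))*(-48671 + 24345) = (3047 + (18018 - 12688))*(-24326) = (3047 + 5330)*(-24326) = 8377*(-24326) = -203778902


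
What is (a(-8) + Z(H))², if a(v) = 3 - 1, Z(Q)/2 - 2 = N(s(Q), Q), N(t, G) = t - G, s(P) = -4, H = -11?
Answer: 400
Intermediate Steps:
Z(Q) = -4 - 2*Q (Z(Q) = 4 + 2*(-4 - Q) = 4 + (-8 - 2*Q) = -4 - 2*Q)
a(v) = 2
(a(-8) + Z(H))² = (2 + (-4 - 2*(-11)))² = (2 + (-4 + 22))² = (2 + 18)² = 20² = 400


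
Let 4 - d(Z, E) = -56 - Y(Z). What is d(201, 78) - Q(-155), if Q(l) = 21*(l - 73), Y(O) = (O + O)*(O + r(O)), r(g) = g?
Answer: 166452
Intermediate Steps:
Y(O) = 4*O² (Y(O) = (O + O)*(O + O) = (2*O)*(2*O) = 4*O²)
d(Z, E) = 60 + 4*Z² (d(Z, E) = 4 - (-56 - 4*Z²) = 4 + (56 + 4*Z²) = 60 + 4*Z²)
Q(l) = -1533 + 21*l (Q(l) = 21*(-73 + l) = -1533 + 21*l)
d(201, 78) - Q(-155) = (60 + 4*201²) - (-1533 + 21*(-155)) = (60 + 4*40401) - (-1533 - 3255) = (60 + 161604) - 1*(-4788) = 161664 + 4788 = 166452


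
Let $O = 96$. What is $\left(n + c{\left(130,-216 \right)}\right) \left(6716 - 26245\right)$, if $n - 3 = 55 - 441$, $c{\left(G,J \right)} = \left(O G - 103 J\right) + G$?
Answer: $-673262275$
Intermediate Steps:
$c{\left(G,J \right)} = - 103 J + 97 G$ ($c{\left(G,J \right)} = \left(96 G - 103 J\right) + G = \left(- 103 J + 96 G\right) + G = - 103 J + 97 G$)
$n = -383$ ($n = 3 + \left(55 - 441\right) = 3 - 386 = -383$)
$\left(n + c{\left(130,-216 \right)}\right) \left(6716 - 26245\right) = \left(-383 + \left(\left(-103\right) \left(-216\right) + 97 \cdot 130\right)\right) \left(6716 - 26245\right) = \left(-383 + \left(22248 + 12610\right)\right) \left(-19529\right) = \left(-383 + 34858\right) \left(-19529\right) = 34475 \left(-19529\right) = -673262275$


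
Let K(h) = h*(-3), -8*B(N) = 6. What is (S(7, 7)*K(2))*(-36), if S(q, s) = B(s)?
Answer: -162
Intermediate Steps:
B(N) = -3/4 (B(N) = -1/8*6 = -3/4)
K(h) = -3*h
S(q, s) = -3/4
(S(7, 7)*K(2))*(-36) = -(-9)*2/4*(-36) = -3/4*(-6)*(-36) = (9/2)*(-36) = -162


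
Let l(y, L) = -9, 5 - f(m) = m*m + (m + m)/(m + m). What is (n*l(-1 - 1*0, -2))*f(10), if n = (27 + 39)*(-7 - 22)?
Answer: -1653696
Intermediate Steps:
n = -1914 (n = 66*(-29) = -1914)
f(m) = 4 - m**2 (f(m) = 5 - (m*m + (m + m)/(m + m)) = 5 - (m**2 + (2*m)/((2*m))) = 5 - (m**2 + (2*m)*(1/(2*m))) = 5 - (m**2 + 1) = 5 - (1 + m**2) = 5 + (-1 - m**2) = 4 - m**2)
(n*l(-1 - 1*0, -2))*f(10) = (-1914*(-9))*(4 - 1*10**2) = 17226*(4 - 1*100) = 17226*(4 - 100) = 17226*(-96) = -1653696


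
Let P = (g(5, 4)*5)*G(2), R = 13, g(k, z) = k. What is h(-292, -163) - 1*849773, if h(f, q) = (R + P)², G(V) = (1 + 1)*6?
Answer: -751804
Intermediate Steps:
G(V) = 12 (G(V) = 2*6 = 12)
P = 300 (P = (5*5)*12 = 25*12 = 300)
h(f, q) = 97969 (h(f, q) = (13 + 300)² = 313² = 97969)
h(-292, -163) - 1*849773 = 97969 - 1*849773 = 97969 - 849773 = -751804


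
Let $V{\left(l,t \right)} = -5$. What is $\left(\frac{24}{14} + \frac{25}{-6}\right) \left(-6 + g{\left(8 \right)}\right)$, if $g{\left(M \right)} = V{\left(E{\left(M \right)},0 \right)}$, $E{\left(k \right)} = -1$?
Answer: $\frac{1133}{42} \approx 26.976$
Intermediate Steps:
$g{\left(M \right)} = -5$
$\left(\frac{24}{14} + \frac{25}{-6}\right) \left(-6 + g{\left(8 \right)}\right) = \left(\frac{24}{14} + \frac{25}{-6}\right) \left(-6 - 5\right) = \left(24 \cdot \frac{1}{14} + 25 \left(- \frac{1}{6}\right)\right) \left(-11\right) = \left(\frac{12}{7} - \frac{25}{6}\right) \left(-11\right) = \left(- \frac{103}{42}\right) \left(-11\right) = \frac{1133}{42}$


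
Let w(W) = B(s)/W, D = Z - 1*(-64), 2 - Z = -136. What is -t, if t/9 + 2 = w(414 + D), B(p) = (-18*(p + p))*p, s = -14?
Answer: 1332/11 ≈ 121.09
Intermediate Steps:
Z = 138 (Z = 2 - 1*(-136) = 2 + 136 = 138)
D = 202 (D = 138 - 1*(-64) = 138 + 64 = 202)
B(p) = -36*p² (B(p) = (-36*p)*p = -36*p²)
w(W) = -7056/W (w(W) = (-36*(-14)²)/W = (-36*196)/W = -7056/W)
t = -1332/11 (t = -18 + 9*(-7056/(414 + 202)) = -18 + 9*(-7056/616) = -18 + 9*(-7056*1/616) = -18 + 9*(-126/11) = -18 - 1134/11 = -1332/11 ≈ -121.09)
-t = -1*(-1332/11) = 1332/11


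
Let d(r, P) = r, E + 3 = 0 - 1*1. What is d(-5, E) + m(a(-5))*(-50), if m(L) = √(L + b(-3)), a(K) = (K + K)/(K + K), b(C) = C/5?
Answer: -5 - 10*√10 ≈ -36.623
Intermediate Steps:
E = -4 (E = -3 + (0 - 1*1) = -3 + (0 - 1) = -3 - 1 = -4)
b(C) = C/5 (b(C) = C*(⅕) = C/5)
a(K) = 1 (a(K) = (2*K)/((2*K)) = (2*K)*(1/(2*K)) = 1)
m(L) = √(-⅗ + L) (m(L) = √(L + (⅕)*(-3)) = √(L - ⅗) = √(-⅗ + L))
d(-5, E) + m(a(-5))*(-50) = -5 + (√(-15 + 25*1)/5)*(-50) = -5 + (√(-15 + 25)/5)*(-50) = -5 + (√10/5)*(-50) = -5 - 10*√10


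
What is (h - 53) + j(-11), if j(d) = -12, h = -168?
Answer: -233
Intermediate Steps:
(h - 53) + j(-11) = (-168 - 53) - 12 = -221 - 12 = -233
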